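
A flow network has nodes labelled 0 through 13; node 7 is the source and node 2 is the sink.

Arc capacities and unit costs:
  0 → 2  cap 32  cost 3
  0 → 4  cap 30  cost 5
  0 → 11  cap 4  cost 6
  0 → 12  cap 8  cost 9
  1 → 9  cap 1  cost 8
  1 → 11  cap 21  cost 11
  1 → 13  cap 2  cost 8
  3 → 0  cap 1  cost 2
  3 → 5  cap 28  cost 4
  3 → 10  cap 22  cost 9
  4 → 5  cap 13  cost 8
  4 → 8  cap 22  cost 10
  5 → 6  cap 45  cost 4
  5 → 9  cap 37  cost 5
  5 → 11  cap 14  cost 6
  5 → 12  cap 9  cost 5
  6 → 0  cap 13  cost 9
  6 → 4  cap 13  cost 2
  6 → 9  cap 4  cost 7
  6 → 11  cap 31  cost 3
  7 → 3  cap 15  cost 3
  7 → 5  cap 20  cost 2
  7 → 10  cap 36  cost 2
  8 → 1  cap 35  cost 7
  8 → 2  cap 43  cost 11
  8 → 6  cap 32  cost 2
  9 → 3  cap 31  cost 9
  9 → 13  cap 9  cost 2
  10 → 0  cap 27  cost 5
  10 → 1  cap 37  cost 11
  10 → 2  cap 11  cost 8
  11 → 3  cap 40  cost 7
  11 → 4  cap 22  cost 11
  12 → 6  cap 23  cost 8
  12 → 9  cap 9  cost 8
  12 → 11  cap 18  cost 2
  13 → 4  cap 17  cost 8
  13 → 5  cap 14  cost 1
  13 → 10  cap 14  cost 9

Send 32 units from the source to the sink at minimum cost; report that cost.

shortest-cost path #1: 7→3→0→2 push 1 @ unit cost 8 (adds 8)
shortest-cost path #2: 7→10→2 push 11 @ unit cost 10 (adds 110)
shortest-cost path #3: 7→10→0→2 push 20 @ unit cost 10 (adds 200)
total cost = 318

Minimum cost for 32 units: 318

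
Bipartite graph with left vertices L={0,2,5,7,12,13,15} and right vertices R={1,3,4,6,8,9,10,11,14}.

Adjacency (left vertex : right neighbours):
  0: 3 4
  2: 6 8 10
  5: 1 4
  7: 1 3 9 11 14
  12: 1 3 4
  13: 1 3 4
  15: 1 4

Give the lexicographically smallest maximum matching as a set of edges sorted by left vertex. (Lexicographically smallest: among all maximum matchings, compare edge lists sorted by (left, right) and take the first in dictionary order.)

|M| = 5 (so the lex-smallest maximum matching has 5 edges)
process left vertices in ascending order; for each, take the smallest-labelled available neighbour that still permits 5 edges overall, or leave it unmatched if none does
lex-smallest matching: {0-3, 2-6, 5-1, 7-9, 12-4}

Lex-smallest maximum matching: {(0,3), (2,6), (5,1), (7,9), (12,4)}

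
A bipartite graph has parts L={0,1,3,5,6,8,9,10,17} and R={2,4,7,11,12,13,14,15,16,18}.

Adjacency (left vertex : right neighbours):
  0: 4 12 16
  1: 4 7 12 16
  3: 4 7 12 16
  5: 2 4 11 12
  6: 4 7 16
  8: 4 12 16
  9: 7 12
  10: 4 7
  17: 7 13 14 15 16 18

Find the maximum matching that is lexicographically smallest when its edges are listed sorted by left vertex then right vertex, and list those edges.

|M| = 6 (so the lex-smallest maximum matching has 6 edges)
process left vertices in ascending order; for each, take the smallest-labelled available neighbour that still permits 6 edges overall, or leave it unmatched if none does
lex-smallest matching: {0-4, 1-7, 3-12, 5-2, 6-16, 17-13}

Lex-smallest maximum matching: {(0,4), (1,7), (3,12), (5,2), (6,16), (17,13)}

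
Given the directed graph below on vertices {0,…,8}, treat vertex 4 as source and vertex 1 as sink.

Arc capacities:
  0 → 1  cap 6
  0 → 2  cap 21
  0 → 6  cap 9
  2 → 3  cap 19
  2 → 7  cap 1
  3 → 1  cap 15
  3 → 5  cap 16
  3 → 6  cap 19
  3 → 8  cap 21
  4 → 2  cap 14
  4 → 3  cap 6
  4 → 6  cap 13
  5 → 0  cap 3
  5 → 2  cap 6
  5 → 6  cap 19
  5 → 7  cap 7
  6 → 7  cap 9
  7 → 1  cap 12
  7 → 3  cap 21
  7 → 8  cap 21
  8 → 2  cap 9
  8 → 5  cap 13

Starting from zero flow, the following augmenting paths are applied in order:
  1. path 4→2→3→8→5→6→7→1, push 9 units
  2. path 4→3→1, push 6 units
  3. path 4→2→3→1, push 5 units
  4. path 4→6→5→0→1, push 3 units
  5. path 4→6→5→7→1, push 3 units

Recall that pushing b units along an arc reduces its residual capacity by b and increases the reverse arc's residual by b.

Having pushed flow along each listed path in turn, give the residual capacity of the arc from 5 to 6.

after path 1 (4→2→3→8→5→6→7→1, push 9): res(5,6)=10
after path 2 (4→3→1, push 6): res(5,6)=10
after path 3 (4→2→3→1, push 5): res(5,6)=10
after path 4 (4→6→5→0→1, push 3): res(5,6)=13
after path 5 (4→6→5→7→1, push 3): res(5,6)=16

Residual capacity of (5,6): 16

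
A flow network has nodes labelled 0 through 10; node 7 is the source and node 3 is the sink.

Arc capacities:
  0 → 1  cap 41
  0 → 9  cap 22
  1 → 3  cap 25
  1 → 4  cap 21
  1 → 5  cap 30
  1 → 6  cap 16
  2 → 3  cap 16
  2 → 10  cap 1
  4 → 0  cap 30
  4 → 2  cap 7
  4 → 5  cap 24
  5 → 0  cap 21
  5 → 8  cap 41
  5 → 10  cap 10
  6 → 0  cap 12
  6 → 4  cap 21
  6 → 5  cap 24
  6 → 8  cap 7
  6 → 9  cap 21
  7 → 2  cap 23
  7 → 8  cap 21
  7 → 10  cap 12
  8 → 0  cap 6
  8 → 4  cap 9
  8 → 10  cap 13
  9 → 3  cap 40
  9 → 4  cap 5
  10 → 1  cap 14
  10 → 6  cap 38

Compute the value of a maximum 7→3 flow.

Maximum flow value: 50

augment #1: 7→2→3 bottleneck 16, total now 16
augment #2: 7→10→1→3 bottleneck 12, total now 28
augment #3: 7→2→10→1→3 bottleneck 1, total now 29
augment #4: 7→8→0→1→3 bottleneck 6, total now 35
augment #5: 7→8→10→1→3 bottleneck 1, total now 36
augment #6: 7→8→4→0→1→3 bottleneck 5, total now 41
augment #7: 7→8→4→0→9→3 bottleneck 4, total now 45
augment #8: 7→8→10→6→9→3 bottleneck 5, total now 50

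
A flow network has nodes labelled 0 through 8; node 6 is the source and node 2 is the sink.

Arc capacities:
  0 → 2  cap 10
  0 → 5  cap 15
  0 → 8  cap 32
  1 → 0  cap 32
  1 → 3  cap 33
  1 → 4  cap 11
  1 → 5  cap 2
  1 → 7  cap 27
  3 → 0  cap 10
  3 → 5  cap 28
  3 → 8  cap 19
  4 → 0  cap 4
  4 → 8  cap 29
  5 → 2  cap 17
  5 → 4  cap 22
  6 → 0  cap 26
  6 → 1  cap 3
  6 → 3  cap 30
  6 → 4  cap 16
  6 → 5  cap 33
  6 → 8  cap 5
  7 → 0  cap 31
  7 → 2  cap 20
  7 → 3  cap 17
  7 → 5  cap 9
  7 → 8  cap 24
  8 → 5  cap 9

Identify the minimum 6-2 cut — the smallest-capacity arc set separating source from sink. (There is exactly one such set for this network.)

Min-cut arcs: {(0,2), (5,2), (6,1)} (total capacity 30)

augment #1: 6→0→2 push 10
augment #2: 6→5→2 push 17
augment #3: 6→1→7→2 push 3
max flow = 30; residual-reachable set from 6 gives S-side
cut edges (S→T): {(0,2), (5,2), (6,1)} total cap 30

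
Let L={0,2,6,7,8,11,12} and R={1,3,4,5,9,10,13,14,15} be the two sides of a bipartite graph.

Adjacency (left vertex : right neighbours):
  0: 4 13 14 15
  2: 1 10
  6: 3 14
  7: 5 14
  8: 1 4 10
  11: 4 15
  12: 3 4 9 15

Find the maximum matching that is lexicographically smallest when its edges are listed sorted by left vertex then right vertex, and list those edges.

Lex-smallest maximum matching: {(0,4), (2,1), (6,3), (7,5), (8,10), (11,15), (12,9)}

|M| = 7 (so the lex-smallest maximum matching has 7 edges)
process left vertices in ascending order; for each, take the smallest-labelled available neighbour that still permits 7 edges overall, or leave it unmatched if none does
lex-smallest matching: {0-4, 2-1, 6-3, 7-5, 8-10, 11-15, 12-9}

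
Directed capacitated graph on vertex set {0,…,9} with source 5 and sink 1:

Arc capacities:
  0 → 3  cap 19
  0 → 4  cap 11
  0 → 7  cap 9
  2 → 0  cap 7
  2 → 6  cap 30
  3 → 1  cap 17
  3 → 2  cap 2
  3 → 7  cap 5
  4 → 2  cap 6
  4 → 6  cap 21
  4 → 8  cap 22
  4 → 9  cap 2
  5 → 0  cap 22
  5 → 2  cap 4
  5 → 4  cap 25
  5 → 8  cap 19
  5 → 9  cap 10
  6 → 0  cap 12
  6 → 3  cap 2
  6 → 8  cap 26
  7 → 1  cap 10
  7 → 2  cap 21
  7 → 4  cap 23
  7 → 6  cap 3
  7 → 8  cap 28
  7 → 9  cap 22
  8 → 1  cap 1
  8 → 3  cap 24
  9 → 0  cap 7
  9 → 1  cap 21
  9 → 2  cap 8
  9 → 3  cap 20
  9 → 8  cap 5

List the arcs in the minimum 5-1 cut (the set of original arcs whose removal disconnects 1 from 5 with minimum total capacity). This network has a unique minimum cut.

augment #1: 5→8→1 push 1
augment #2: 5→9→1 push 10
augment #3: 5→0→3→1 push 17
augment #4: 5→0→7→1 push 5
augment #5: 5→4→9→1 push 2
augment #6: 5→2→0→7→1 push 4
augment #7: 5→8→3→7→1 push 1
augment #8: 5→8→3→7→9→1 push 4
max flow = 44; residual-reachable set from 5 gives S-side
cut edges (S→T): {(0,7), (3,1), (3,7), (4,9), (5,9), (8,1)} total cap 44

Min-cut arcs: {(0,7), (3,1), (3,7), (4,9), (5,9), (8,1)} (total capacity 44)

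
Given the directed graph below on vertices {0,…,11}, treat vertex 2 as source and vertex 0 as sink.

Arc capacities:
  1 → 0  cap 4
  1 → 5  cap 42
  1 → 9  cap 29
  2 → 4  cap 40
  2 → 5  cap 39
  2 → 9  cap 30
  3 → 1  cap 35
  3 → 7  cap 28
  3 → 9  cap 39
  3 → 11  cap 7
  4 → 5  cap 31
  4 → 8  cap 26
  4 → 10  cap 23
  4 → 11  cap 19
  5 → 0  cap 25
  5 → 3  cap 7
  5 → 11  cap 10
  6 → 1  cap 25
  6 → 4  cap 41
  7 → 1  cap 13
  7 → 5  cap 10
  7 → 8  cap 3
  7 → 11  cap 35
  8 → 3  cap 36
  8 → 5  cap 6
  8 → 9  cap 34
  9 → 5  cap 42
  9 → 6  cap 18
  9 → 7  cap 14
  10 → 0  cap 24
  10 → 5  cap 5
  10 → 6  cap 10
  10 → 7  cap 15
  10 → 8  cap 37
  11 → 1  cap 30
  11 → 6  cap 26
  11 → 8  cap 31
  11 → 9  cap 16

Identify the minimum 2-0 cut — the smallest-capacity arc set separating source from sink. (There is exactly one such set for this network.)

augment #1: 2→5→0 push 25
augment #2: 2→4→10→0 push 23
augment #3: 2→4→11→1→0 push 4
max flow = 52; residual-reachable set from 2 gives S-side
cut edges (S→T): {(1,0), (4,10), (5,0)} total cap 52

Min-cut arcs: {(1,0), (4,10), (5,0)} (total capacity 52)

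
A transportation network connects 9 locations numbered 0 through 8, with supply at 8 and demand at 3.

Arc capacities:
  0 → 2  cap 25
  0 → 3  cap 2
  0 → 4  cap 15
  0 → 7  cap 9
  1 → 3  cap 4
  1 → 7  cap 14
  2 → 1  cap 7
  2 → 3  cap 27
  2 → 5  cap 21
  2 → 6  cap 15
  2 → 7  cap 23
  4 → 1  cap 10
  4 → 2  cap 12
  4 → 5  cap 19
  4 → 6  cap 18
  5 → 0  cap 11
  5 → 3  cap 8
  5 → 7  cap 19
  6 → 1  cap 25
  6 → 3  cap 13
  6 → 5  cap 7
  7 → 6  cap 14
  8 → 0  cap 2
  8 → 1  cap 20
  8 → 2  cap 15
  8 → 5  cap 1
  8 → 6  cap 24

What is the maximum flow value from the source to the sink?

Maximum flow value: 42

augment #1: 8→0→3 bottleneck 2, total now 2
augment #2: 8→1→3 bottleneck 4, total now 6
augment #3: 8→2→3 bottleneck 15, total now 21
augment #4: 8→5→3 bottleneck 1, total now 22
augment #5: 8→6→3 bottleneck 13, total now 35
augment #6: 8→6→5→3 bottleneck 7, total now 42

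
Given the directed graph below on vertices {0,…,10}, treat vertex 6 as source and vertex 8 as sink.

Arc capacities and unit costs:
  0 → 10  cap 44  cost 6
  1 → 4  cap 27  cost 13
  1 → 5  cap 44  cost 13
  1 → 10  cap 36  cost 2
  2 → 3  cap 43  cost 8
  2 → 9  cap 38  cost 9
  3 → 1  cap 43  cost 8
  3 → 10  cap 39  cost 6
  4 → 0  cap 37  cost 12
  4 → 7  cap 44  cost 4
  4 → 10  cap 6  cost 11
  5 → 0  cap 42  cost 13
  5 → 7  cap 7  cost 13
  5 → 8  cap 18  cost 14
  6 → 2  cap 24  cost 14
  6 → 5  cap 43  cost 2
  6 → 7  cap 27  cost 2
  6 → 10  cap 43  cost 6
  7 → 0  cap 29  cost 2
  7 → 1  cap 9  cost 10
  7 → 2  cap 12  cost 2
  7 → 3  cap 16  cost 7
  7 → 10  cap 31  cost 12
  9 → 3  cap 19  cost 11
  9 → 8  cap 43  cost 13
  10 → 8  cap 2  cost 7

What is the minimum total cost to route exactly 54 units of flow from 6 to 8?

shortest-cost path #1: 6→10→8 push 2 @ unit cost 13 (adds 26)
shortest-cost path #2: 6→5→8 push 18 @ unit cost 16 (adds 288)
shortest-cost path #3: 6→7→2→9→8 push 12 @ unit cost 26 (adds 312)
shortest-cost path #4: 6→2→9→8 push 22 @ unit cost 36 (adds 792)
total cost = 1418

Minimum cost for 54 units: 1418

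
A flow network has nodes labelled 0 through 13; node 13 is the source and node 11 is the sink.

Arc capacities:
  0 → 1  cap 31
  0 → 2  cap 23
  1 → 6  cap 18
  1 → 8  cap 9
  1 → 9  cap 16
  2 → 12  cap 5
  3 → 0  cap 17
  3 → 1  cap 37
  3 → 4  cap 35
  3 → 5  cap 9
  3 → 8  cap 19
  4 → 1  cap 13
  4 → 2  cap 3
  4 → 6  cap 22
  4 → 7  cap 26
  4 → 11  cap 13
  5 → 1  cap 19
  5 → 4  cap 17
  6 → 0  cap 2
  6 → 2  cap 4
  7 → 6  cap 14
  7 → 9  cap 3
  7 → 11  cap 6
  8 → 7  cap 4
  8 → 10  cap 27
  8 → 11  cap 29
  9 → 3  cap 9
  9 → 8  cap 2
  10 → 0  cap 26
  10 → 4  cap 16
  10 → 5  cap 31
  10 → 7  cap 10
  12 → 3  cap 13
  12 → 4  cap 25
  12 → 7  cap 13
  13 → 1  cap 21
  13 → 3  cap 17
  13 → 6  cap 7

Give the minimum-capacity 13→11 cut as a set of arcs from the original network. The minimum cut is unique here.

Min-cut arcs: {(1,8), (2,12), (9,3), (9,8), (13,3)} (total capacity 42)

augment #1: 13→1→8→11 push 9
augment #2: 13→3→4→11 push 13
augment #3: 13→3→8→11 push 4
augment #4: 13→1→9→8→11 push 2
augment #5: 13→1→9→3→8→11 push 9
augment #6: 13→6→2→12→7→11 push 4
augment #7: 13→6→0→2→12→7→11 push 1
max flow = 42; residual-reachable set from 13 gives S-side
cut edges (S→T): {(1,8), (2,12), (9,3), (9,8), (13,3)} total cap 42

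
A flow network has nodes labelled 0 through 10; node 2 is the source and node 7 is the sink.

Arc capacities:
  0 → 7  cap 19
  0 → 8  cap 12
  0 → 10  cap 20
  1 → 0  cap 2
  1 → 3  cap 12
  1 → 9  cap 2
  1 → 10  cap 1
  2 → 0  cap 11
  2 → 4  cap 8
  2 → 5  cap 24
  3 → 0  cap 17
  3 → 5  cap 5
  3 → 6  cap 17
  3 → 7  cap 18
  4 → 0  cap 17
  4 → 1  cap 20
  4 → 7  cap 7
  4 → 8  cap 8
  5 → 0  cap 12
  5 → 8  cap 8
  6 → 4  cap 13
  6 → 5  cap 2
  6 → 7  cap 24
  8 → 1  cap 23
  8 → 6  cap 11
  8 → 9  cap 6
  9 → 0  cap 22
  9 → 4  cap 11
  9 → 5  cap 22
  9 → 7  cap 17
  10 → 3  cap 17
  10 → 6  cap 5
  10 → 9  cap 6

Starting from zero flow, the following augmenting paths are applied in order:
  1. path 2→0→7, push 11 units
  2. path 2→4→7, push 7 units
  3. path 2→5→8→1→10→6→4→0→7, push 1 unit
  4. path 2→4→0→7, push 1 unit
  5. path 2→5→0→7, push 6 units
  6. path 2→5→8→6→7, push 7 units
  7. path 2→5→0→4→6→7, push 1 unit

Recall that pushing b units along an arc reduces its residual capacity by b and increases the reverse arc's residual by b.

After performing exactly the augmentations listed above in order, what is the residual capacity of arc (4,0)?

after path 1 (2→0→7, push 11): res(4,0)=17
after path 2 (2→4→7, push 7): res(4,0)=17
after path 3 (2→5→8→1→10→6→4→0→7, push 1): res(4,0)=16
after path 4 (2→4→0→7, push 1): res(4,0)=15
after path 5 (2→5→0→7, push 6): res(4,0)=15
after path 6 (2→5→8→6→7, push 7): res(4,0)=15
after path 7 (2→5→0→4→6→7, push 1): res(4,0)=16

Residual capacity of (4,0): 16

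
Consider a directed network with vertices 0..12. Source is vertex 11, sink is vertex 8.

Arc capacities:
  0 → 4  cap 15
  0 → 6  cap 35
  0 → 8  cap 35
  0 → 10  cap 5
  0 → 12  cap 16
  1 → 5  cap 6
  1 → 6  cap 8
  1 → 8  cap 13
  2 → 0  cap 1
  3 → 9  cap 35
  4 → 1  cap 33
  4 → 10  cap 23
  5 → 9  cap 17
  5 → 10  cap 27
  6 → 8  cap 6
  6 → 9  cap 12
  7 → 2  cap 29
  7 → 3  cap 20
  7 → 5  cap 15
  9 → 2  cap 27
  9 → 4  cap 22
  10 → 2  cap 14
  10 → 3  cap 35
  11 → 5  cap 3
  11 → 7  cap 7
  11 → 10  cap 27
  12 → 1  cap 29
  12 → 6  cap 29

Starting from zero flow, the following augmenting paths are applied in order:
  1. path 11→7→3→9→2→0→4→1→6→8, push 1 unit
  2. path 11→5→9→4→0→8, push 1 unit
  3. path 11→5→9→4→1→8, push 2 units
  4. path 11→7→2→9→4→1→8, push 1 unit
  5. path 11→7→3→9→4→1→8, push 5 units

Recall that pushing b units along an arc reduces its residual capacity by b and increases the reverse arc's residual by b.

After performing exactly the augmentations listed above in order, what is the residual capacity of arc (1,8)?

Residual capacity of (1,8): 5

after path 1 (11→7→3→9→2→0→4→1→6→8, push 1): res(1,8)=13
after path 2 (11→5→9→4→0→8, push 1): res(1,8)=13
after path 3 (11→5→9→4→1→8, push 2): res(1,8)=11
after path 4 (11→7→2→9→4→1→8, push 1): res(1,8)=10
after path 5 (11→7→3→9→4→1→8, push 5): res(1,8)=5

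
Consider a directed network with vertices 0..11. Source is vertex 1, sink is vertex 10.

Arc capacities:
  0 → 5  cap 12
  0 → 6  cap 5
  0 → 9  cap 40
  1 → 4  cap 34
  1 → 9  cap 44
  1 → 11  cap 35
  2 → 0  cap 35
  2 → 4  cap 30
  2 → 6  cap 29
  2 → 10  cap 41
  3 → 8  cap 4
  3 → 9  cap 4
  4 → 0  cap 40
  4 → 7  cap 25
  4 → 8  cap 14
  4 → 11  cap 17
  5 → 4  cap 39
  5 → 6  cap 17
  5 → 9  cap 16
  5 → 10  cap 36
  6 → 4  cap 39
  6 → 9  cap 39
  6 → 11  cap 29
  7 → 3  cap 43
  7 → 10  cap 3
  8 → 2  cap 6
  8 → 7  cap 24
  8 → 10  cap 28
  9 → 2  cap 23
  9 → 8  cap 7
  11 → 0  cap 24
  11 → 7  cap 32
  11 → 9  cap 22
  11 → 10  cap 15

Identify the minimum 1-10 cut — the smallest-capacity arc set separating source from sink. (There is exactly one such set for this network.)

Min-cut arcs: {(0,5), (3,8), (4,8), (7,10), (9,2), (9,8), (11,10)} (total capacity 78)

augment #1: 1→11→10 push 15
augment #2: 1→4→7→10 push 3
augment #3: 1→4→8→10 push 14
augment #4: 1→9→2→10 push 23
augment #5: 1→9→8→10 push 7
augment #6: 1→4→0→5→10 push 12
augment #7: 1→4→7→3→8→10 push 4
max flow = 78; residual-reachable set from 1 gives S-side
cut edges (S→T): {(0,5), (3,8), (4,8), (7,10), (9,2), (9,8), (11,10)} total cap 78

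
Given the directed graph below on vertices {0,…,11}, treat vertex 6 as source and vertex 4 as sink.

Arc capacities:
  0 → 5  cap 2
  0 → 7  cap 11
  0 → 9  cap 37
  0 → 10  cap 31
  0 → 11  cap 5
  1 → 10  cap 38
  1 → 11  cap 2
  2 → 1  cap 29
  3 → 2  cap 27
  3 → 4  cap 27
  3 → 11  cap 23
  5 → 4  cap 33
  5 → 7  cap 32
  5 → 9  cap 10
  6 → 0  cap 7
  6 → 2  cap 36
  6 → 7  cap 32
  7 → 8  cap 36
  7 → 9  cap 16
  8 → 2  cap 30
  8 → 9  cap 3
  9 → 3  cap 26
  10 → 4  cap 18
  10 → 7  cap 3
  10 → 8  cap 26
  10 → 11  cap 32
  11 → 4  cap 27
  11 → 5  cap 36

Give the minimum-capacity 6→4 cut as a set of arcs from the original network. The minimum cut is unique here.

augment #1: 6→0→5→4 push 2
augment #2: 6→0→10→4 push 5
augment #3: 6→2→1→10→4 push 13
augment #4: 6→2→1→11→4 push 2
augment #5: 6→7→9→3→4 push 16
augment #6: 6→2→1→10→11→4 push 14
augment #7: 6→7→8→9→3→4 push 3
max flow = 55; residual-reachable set from 6 gives S-side
cut edges (S→T): {(2,1), (6,0), (7,9), (8,9)} total cap 55

Min-cut arcs: {(2,1), (6,0), (7,9), (8,9)} (total capacity 55)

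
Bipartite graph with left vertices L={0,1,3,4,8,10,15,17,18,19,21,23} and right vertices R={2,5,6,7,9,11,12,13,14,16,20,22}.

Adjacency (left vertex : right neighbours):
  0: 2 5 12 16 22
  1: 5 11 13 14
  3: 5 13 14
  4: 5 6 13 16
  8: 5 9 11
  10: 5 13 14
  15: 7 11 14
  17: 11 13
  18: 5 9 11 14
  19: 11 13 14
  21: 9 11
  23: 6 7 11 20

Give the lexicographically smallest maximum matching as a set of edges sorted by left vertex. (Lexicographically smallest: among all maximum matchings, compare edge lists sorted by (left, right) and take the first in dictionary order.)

|M| = 9 (so the lex-smallest maximum matching has 9 edges)
process left vertices in ascending order; for each, take the smallest-labelled available neighbour that still permits 9 edges overall, or leave it unmatched if none does
lex-smallest matching: {0-2, 1-5, 3-13, 4-6, 8-9, 10-14, 15-7, 17-11, 23-20}

Lex-smallest maximum matching: {(0,2), (1,5), (3,13), (4,6), (8,9), (10,14), (15,7), (17,11), (23,20)}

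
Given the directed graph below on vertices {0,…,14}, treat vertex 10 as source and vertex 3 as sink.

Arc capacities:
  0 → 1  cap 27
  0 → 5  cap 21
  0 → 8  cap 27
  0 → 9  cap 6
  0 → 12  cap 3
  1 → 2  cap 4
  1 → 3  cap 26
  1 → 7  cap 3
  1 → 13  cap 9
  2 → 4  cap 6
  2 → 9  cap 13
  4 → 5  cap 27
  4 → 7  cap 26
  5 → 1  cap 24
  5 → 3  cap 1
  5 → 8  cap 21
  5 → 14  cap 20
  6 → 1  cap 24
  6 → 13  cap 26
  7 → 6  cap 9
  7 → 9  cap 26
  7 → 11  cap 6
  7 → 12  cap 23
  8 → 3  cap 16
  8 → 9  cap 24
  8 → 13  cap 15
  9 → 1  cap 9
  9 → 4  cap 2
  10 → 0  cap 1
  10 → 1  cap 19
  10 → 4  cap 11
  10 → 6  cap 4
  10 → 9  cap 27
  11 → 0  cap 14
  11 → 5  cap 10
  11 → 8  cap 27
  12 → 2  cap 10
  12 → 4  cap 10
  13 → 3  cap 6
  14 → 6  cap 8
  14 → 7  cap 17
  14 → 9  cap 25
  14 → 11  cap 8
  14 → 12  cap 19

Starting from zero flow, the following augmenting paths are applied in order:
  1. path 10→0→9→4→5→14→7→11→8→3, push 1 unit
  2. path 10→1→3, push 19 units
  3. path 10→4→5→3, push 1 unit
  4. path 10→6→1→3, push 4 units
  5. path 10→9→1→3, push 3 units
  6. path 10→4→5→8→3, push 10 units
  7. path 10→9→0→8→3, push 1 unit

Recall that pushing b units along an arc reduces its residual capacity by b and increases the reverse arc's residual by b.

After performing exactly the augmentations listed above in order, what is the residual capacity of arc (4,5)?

Residual capacity of (4,5): 15

after path 1 (10→0→9→4→5→14→7→11→8→3, push 1): res(4,5)=26
after path 2 (10→1→3, push 19): res(4,5)=26
after path 3 (10→4→5→3, push 1): res(4,5)=25
after path 4 (10→6→1→3, push 4): res(4,5)=25
after path 5 (10→9→1→3, push 3): res(4,5)=25
after path 6 (10→4→5→8→3, push 10): res(4,5)=15
after path 7 (10→9→0→8→3, push 1): res(4,5)=15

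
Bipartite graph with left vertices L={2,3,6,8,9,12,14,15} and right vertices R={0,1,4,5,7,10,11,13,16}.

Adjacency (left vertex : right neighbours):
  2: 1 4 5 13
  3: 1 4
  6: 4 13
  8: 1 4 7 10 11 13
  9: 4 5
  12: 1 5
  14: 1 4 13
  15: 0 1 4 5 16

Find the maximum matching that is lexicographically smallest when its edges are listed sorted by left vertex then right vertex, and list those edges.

|M| = 6 (so the lex-smallest maximum matching has 6 edges)
process left vertices in ascending order; for each, take the smallest-labelled available neighbour that still permits 6 edges overall, or leave it unmatched if none does
lex-smallest matching: {2-1, 3-4, 6-13, 8-7, 9-5, 15-0}

Lex-smallest maximum matching: {(2,1), (3,4), (6,13), (8,7), (9,5), (15,0)}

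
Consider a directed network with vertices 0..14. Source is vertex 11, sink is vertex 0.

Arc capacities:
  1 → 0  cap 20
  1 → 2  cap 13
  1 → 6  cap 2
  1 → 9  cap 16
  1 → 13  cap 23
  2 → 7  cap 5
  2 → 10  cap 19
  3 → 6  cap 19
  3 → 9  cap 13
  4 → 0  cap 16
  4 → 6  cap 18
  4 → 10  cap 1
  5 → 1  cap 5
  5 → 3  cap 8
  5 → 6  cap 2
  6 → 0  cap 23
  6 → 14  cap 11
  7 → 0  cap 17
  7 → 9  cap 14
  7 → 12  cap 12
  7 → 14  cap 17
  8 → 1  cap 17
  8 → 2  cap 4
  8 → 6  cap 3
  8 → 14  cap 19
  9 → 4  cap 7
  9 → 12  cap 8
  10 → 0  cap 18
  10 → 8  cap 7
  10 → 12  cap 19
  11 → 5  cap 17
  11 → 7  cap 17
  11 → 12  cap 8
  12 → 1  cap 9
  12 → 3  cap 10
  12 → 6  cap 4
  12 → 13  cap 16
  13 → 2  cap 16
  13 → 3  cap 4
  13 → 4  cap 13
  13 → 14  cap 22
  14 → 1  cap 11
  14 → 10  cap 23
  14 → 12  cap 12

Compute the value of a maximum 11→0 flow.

augment #1: 11→7→0 bottleneck 17, total now 17
augment #2: 11→5→1→0 bottleneck 5, total now 22
augment #3: 11→5→6→0 bottleneck 2, total now 24
augment #4: 11→12→1→0 bottleneck 8, total now 32
augment #5: 11→5→3→6→0 bottleneck 8, total now 40

Maximum flow value: 40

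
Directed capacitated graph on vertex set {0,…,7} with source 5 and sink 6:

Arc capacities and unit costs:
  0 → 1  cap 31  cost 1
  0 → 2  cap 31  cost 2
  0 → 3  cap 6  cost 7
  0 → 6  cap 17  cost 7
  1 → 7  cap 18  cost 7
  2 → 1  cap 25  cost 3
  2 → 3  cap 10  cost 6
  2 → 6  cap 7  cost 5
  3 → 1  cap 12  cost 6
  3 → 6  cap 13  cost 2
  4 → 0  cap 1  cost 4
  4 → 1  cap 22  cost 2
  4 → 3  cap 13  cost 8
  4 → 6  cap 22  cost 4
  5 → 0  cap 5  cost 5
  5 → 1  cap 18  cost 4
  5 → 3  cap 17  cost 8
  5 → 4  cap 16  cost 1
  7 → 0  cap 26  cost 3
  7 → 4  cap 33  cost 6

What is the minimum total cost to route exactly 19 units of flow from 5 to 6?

shortest-cost path #1: 5→4→6 push 16 @ unit cost 5 (adds 80)
shortest-cost path #2: 5→3→6 push 3 @ unit cost 10 (adds 30)
total cost = 110

Minimum cost for 19 units: 110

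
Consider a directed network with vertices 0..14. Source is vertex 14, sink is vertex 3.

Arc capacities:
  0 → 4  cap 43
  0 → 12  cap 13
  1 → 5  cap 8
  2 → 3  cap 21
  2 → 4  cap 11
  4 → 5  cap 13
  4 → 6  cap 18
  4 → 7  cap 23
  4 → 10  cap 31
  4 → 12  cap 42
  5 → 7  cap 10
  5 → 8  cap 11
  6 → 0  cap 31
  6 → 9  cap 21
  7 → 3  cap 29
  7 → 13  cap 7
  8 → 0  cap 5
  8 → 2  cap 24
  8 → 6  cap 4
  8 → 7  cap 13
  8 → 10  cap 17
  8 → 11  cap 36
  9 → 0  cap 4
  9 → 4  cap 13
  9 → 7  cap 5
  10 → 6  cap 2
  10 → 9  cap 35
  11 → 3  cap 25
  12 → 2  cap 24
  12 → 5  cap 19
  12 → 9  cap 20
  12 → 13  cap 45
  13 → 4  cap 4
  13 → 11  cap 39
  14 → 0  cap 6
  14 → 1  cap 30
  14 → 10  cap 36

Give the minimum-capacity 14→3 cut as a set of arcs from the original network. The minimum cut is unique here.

Min-cut arcs: {(1,5), (9,0), (9,4), (9,7), (10,6), (14,0)} (total capacity 38)

augment #1: 14→0→4→7→3 push 6
augment #2: 14→1→5→7→3 push 8
augment #3: 14→10→9→7→3 push 5
augment #4: 14→10→9→4→7→3 push 10
augment #5: 14→10→6→0→12→2→3 push 2
augment #6: 14→10→9→0→12→2→3 push 4
augment #7: 14→10→9→4→12→2→3 push 3
max flow = 38; residual-reachable set from 14 gives S-side
cut edges (S→T): {(1,5), (9,0), (9,4), (9,7), (10,6), (14,0)} total cap 38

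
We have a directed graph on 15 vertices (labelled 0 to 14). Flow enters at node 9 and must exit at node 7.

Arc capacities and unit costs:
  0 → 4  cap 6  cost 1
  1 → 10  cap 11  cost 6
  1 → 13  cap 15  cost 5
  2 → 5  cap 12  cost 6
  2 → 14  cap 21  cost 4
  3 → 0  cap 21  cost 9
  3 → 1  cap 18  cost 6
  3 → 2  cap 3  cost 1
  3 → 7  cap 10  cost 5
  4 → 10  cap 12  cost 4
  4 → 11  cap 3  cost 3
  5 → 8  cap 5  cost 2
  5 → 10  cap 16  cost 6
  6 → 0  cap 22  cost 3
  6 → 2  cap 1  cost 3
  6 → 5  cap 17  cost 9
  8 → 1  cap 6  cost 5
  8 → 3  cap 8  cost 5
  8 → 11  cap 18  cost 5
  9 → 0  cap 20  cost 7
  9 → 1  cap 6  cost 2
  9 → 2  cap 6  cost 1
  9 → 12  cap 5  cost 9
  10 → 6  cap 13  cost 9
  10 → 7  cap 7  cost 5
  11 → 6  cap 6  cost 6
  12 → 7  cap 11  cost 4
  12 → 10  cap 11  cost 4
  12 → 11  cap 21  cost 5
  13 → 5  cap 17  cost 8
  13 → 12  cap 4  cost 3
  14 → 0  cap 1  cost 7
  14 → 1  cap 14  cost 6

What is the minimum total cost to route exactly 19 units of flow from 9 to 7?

shortest-cost path #1: 9→12→7 push 5 @ unit cost 13 (adds 65)
shortest-cost path #2: 9→1→10→7 push 6 @ unit cost 13 (adds 78)
shortest-cost path #3: 9→0→4→10→7 push 1 @ unit cost 17 (adds 17)
shortest-cost path #4: 9→0→4→10→1→13→12→7 push 4 @ unit cost 18 (adds 72)
shortest-cost path #5: 9→2→5→8→3→7 push 3 @ unit cost 19 (adds 57)
total cost = 289

Minimum cost for 19 units: 289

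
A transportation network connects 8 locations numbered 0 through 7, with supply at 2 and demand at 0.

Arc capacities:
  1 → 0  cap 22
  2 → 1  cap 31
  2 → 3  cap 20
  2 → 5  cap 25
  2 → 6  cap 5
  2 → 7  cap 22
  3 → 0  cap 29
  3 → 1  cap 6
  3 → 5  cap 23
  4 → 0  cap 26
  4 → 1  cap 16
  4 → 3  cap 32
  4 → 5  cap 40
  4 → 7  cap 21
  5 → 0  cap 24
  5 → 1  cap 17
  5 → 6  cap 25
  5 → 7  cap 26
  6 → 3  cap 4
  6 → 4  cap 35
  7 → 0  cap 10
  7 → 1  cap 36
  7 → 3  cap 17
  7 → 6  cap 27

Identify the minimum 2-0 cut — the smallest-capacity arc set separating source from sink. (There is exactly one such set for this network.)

Min-cut arcs: {(1,0), (2,3), (2,5), (2,6), (2,7)} (total capacity 94)

augment #1: 2→1→0 push 22
augment #2: 2→3→0 push 20
augment #3: 2→5→0 push 24
augment #4: 2→7→0 push 10
augment #5: 2→6→3→0 push 4
augment #6: 2→6→4→0 push 1
augment #7: 2→7→3→0 push 5
augment #8: 2→5→6→4→0 push 1
augment #9: 2→7→6→4→0 push 7
max flow = 94; residual-reachable set from 2 gives S-side
cut edges (S→T): {(1,0), (2,3), (2,5), (2,6), (2,7)} total cap 94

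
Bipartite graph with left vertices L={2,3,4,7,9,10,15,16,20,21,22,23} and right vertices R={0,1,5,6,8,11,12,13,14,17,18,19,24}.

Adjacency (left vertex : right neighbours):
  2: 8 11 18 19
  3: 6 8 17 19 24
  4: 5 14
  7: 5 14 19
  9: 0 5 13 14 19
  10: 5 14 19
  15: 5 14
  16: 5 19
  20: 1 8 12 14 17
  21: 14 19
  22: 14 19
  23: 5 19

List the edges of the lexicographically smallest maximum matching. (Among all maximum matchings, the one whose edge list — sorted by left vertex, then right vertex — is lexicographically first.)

|M| = 7 (so the lex-smallest maximum matching has 7 edges)
process left vertices in ascending order; for each, take the smallest-labelled available neighbour that still permits 7 edges overall, or leave it unmatched if none does
lex-smallest matching: {2-8, 3-6, 4-5, 7-14, 9-0, 10-19, 20-1}

Lex-smallest maximum matching: {(2,8), (3,6), (4,5), (7,14), (9,0), (10,19), (20,1)}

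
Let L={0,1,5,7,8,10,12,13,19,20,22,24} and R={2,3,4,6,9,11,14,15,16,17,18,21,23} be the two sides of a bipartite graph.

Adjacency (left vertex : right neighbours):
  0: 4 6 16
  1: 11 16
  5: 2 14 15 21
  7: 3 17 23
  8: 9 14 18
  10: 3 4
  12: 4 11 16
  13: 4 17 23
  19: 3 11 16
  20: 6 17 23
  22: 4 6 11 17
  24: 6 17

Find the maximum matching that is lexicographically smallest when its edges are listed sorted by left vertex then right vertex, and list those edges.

|M| = 9 (so the lex-smallest maximum matching has 9 edges)
process left vertices in ascending order; for each, take the smallest-labelled available neighbour that still permits 9 edges overall, or leave it unmatched if none does
lex-smallest matching: {0-4, 1-11, 5-2, 7-3, 8-9, 12-16, 13-17, 20-23, 22-6}

Lex-smallest maximum matching: {(0,4), (1,11), (5,2), (7,3), (8,9), (12,16), (13,17), (20,23), (22,6)}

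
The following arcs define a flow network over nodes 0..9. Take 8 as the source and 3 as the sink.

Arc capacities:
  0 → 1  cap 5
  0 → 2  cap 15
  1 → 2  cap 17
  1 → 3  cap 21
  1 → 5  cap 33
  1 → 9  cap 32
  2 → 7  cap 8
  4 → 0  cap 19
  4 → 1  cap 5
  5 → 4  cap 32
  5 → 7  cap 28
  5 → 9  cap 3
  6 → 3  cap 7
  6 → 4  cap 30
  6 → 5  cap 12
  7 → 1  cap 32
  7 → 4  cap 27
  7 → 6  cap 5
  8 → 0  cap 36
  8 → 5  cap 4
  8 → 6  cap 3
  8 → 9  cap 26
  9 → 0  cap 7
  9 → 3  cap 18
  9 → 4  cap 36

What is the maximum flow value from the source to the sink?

augment #1: 8→6→3 bottleneck 3, total now 3
augment #2: 8→9→3 bottleneck 18, total now 21
augment #3: 8→0→1→3 bottleneck 5, total now 26
augment #4: 8→5→4→1→3 bottleneck 4, total now 30
augment #5: 8→9→4→1→3 bottleneck 1, total now 31
augment #6: 8→0→2→7→1→3 bottleneck 8, total now 39
augment #7: 8→9→4→5→7→1→3 bottleneck 3, total now 42
augment #8: 8→9→4→5→7→6→3 bottleneck 1, total now 43

Maximum flow value: 43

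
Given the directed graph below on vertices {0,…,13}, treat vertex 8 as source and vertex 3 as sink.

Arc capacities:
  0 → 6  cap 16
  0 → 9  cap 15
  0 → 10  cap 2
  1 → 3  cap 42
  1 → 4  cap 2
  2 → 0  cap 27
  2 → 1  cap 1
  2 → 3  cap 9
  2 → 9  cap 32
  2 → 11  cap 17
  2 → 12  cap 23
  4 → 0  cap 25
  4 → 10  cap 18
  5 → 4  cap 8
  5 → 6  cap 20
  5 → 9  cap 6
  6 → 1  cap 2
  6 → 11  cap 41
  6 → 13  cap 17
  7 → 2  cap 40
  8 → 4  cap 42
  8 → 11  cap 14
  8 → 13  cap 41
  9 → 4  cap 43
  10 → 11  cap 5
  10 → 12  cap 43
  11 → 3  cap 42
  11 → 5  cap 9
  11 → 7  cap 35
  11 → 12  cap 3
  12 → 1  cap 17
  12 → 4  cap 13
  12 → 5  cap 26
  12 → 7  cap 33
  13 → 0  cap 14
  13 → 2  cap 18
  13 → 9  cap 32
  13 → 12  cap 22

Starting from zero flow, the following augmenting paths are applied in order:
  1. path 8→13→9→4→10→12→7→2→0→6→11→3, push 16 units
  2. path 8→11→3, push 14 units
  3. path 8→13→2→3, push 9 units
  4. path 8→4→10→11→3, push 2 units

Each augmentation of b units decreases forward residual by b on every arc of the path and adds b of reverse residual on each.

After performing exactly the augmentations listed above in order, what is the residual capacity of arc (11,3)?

Residual capacity of (11,3): 10

after path 1 (8→13→9→4→10→12→7→2→0→6→11→3, push 16): res(11,3)=26
after path 2 (8→11→3, push 14): res(11,3)=12
after path 3 (8→13→2→3, push 9): res(11,3)=12
after path 4 (8→4→10→11→3, push 2): res(11,3)=10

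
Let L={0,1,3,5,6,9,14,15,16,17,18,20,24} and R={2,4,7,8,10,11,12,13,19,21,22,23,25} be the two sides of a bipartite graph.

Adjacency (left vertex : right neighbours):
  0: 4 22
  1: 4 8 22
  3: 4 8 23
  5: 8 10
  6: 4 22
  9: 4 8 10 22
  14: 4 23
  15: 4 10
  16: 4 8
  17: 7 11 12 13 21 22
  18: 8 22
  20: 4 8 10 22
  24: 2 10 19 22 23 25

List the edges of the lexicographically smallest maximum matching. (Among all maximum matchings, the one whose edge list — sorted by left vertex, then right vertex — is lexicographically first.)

Lex-smallest maximum matching: {(0,4), (1,8), (3,23), (5,10), (6,22), (17,7), (24,2)}

|M| = 7 (so the lex-smallest maximum matching has 7 edges)
process left vertices in ascending order; for each, take the smallest-labelled available neighbour that still permits 7 edges overall, or leave it unmatched if none does
lex-smallest matching: {0-4, 1-8, 3-23, 5-10, 6-22, 17-7, 24-2}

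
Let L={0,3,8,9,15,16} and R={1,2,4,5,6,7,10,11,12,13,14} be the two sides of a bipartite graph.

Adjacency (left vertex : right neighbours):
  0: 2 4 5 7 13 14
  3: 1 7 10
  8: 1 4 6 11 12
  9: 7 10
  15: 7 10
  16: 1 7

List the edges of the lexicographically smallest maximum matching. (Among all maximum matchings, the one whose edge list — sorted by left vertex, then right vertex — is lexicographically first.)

|M| = 5 (so the lex-smallest maximum matching has 5 edges)
process left vertices in ascending order; for each, take the smallest-labelled available neighbour that still permits 5 edges overall, or leave it unmatched if none does
lex-smallest matching: {0-2, 3-1, 8-4, 9-7, 15-10}

Lex-smallest maximum matching: {(0,2), (3,1), (8,4), (9,7), (15,10)}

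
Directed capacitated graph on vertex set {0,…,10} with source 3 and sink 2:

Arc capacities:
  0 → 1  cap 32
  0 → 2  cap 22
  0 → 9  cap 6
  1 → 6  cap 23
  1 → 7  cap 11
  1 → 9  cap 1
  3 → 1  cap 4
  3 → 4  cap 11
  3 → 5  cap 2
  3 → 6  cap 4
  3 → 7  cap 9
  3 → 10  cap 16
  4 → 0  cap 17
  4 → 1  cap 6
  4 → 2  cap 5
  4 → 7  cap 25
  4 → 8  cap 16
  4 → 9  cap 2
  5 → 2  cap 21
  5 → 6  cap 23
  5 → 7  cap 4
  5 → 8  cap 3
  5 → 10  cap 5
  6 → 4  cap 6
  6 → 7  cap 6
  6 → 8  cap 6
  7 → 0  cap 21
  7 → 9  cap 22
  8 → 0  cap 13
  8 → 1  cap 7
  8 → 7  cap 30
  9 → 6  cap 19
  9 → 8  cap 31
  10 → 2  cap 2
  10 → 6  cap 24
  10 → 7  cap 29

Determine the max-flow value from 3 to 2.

Maximum flow value: 31

augment #1: 3→4→2 bottleneck 5, total now 5
augment #2: 3→5→2 bottleneck 2, total now 7
augment #3: 3→10→2 bottleneck 2, total now 9
augment #4: 3→4→0→2 bottleneck 6, total now 15
augment #5: 3→7→0→2 bottleneck 9, total now 24
augment #6: 3→1→7→0→2 bottleneck 4, total now 28
augment #7: 3→6→4→0→2 bottleneck 3, total now 31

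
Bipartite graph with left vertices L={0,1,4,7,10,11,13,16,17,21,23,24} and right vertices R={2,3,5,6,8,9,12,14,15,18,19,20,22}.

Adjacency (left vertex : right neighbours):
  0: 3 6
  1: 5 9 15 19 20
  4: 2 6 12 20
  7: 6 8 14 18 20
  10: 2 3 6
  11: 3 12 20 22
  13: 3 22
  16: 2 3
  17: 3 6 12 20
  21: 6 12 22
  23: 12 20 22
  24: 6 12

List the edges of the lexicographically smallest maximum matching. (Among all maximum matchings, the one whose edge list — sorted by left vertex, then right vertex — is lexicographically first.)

Lex-smallest maximum matching: {(0,3), (1,5), (4,2), (7,8), (10,6), (11,12), (13,22), (17,20)}

|M| = 8 (so the lex-smallest maximum matching has 8 edges)
process left vertices in ascending order; for each, take the smallest-labelled available neighbour that still permits 8 edges overall, or leave it unmatched if none does
lex-smallest matching: {0-3, 1-5, 4-2, 7-8, 10-6, 11-12, 13-22, 17-20}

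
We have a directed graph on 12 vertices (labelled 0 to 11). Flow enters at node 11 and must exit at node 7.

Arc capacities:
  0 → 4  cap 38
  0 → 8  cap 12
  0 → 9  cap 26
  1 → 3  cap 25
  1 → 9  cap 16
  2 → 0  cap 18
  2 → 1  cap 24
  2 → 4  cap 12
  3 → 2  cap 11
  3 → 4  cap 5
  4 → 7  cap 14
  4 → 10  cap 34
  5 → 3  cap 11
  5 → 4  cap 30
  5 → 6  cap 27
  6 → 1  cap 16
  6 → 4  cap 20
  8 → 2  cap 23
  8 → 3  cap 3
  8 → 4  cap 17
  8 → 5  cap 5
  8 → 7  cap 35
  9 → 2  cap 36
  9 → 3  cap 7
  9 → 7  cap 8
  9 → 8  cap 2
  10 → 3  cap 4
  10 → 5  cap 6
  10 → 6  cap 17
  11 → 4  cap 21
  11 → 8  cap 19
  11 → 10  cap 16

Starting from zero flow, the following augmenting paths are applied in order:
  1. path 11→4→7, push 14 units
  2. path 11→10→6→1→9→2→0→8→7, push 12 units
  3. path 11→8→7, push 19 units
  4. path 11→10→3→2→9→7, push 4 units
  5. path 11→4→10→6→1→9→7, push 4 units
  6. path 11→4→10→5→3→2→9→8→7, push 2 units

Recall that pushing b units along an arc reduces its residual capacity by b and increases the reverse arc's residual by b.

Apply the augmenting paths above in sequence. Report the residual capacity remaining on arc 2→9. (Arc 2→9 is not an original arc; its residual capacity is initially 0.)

Residual capacity of (2,9): 6

after path 1 (11→4→7, push 14): res(2,9)=0
after path 2 (11→10→6→1→9→2→0→8→7, push 12): res(2,9)=12
after path 3 (11→8→7, push 19): res(2,9)=12
after path 4 (11→10→3→2→9→7, push 4): res(2,9)=8
after path 5 (11→4→10→6→1→9→7, push 4): res(2,9)=8
after path 6 (11→4→10→5→3→2→9→8→7, push 2): res(2,9)=6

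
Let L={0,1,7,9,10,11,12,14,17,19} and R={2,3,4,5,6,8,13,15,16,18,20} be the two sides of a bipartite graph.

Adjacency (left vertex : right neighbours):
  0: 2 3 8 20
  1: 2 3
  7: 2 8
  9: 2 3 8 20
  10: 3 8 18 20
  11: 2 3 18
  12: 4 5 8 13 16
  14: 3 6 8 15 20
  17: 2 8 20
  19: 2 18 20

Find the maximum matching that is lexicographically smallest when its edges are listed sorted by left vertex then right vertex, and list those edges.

Lex-smallest maximum matching: {(0,2), (1,3), (7,8), (9,20), (10,18), (12,4), (14,6)}

|M| = 7 (so the lex-smallest maximum matching has 7 edges)
process left vertices in ascending order; for each, take the smallest-labelled available neighbour that still permits 7 edges overall, or leave it unmatched if none does
lex-smallest matching: {0-2, 1-3, 7-8, 9-20, 10-18, 12-4, 14-6}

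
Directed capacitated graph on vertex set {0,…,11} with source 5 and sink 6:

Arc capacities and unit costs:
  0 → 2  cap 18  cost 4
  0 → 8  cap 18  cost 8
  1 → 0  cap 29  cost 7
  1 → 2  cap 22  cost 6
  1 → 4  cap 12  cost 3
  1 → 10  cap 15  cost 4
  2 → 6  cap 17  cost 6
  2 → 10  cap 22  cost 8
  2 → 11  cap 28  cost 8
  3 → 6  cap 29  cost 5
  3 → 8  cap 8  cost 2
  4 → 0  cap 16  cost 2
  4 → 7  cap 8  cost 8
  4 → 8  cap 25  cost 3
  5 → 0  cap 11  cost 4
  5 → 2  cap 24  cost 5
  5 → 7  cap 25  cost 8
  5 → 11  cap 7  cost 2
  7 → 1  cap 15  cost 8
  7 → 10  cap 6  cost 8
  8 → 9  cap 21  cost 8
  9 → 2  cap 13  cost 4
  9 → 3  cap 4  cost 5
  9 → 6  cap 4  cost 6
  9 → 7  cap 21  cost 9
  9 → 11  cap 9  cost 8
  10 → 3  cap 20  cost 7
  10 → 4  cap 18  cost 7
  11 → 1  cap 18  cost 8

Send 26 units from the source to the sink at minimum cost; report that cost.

shortest-cost path #1: 5→2→6 push 17 @ unit cost 11 (adds 187)
shortest-cost path #2: 5→2→10→3→6 push 7 @ unit cost 25 (adds 175)
shortest-cost path #3: 5→0→8→9→6 push 2 @ unit cost 26 (adds 52)
total cost = 414

Minimum cost for 26 units: 414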